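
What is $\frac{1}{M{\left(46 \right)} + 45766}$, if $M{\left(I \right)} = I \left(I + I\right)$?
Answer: $\frac{1}{49998} \approx 2.0001 \cdot 10^{-5}$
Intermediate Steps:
$M{\left(I \right)} = 2 I^{2}$ ($M{\left(I \right)} = I 2 I = 2 I^{2}$)
$\frac{1}{M{\left(46 \right)} + 45766} = \frac{1}{2 \cdot 46^{2} + 45766} = \frac{1}{2 \cdot 2116 + 45766} = \frac{1}{4232 + 45766} = \frac{1}{49998}$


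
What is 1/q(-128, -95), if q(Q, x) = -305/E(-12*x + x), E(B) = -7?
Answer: 7/305 ≈ 0.022951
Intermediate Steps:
q(Q, x) = 305/7 (q(Q, x) = -305/(-7) = -305*(-⅐) = 305/7)
1/q(-128, -95) = 1/(305/7) = 7/305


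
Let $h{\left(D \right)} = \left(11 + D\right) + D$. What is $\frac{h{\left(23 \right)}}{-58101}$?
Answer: $- \frac{19}{19367} \approx -0.00098105$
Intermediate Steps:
$h{\left(D \right)} = 11 + 2 D$
$\frac{h{\left(23 \right)}}{-58101} = \frac{11 + 2 \cdot 23}{-58101} = \left(11 + 46\right) \left(- \frac{1}{58101}\right) = 57 \left(- \frac{1}{58101}\right) = - \frac{19}{19367}$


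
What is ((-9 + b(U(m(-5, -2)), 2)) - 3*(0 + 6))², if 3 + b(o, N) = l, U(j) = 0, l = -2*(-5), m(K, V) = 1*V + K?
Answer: 400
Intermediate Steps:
m(K, V) = K + V (m(K, V) = V + K = K + V)
l = 10
b(o, N) = 7 (b(o, N) = -3 + 10 = 7)
((-9 + b(U(m(-5, -2)), 2)) - 3*(0 + 6))² = ((-9 + 7) - 3*(0 + 6))² = (-2 - 3*6)² = (-2 - 18)² = (-20)² = 400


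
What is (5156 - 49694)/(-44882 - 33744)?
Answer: 22269/39313 ≈ 0.56645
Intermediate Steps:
(5156 - 49694)/(-44882 - 33744) = -44538/(-78626) = -44538*(-1/78626) = 22269/39313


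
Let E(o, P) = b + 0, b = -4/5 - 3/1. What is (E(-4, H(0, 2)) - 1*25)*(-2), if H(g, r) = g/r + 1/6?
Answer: 288/5 ≈ 57.600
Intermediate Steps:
b = -19/5 (b = -4*⅕ - 3*1 = -⅘ - 3 = -19/5 ≈ -3.8000)
H(g, r) = ⅙ + g/r (H(g, r) = g/r + 1*(⅙) = g/r + ⅙ = ⅙ + g/r)
E(o, P) = -19/5 (E(o, P) = -19/5 + 0 = -19/5)
(E(-4, H(0, 2)) - 1*25)*(-2) = (-19/5 - 1*25)*(-2) = (-19/5 - 25)*(-2) = -144/5*(-2) = 288/5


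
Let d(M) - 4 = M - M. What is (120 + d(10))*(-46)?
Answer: -5704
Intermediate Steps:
d(M) = 4 (d(M) = 4 + (M - M) = 4 + 0 = 4)
(120 + d(10))*(-46) = (120 + 4)*(-46) = 124*(-46) = -5704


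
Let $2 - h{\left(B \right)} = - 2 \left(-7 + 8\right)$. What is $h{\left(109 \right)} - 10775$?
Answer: $-10771$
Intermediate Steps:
$h{\left(B \right)} = 4$ ($h{\left(B \right)} = 2 - - 2 \left(-7 + 8\right) = 2 - \left(-2\right) 1 = 2 - -2 = 2 + 2 = 4$)
$h{\left(109 \right)} - 10775 = 4 - 10775 = -10771$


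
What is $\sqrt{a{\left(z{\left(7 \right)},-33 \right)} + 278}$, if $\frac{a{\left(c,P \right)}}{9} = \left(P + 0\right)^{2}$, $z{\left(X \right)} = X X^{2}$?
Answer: $\sqrt{10079} \approx 100.39$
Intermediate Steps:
$z{\left(X \right)} = X^{3}$
$a{\left(c,P \right)} = 9 P^{2}$ ($a{\left(c,P \right)} = 9 \left(P + 0\right)^{2} = 9 P^{2}$)
$\sqrt{a{\left(z{\left(7 \right)},-33 \right)} + 278} = \sqrt{9 \left(-33\right)^{2} + 278} = \sqrt{9 \cdot 1089 + 278} = \sqrt{9801 + 278} = \sqrt{10079}$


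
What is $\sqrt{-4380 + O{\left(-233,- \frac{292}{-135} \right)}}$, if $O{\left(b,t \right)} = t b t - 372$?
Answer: $\frac{4 i \sqrt{6654482}}{135} \approx 76.433 i$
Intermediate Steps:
$O{\left(b,t \right)} = -372 + b t^{2}$ ($O{\left(b,t \right)} = b t t - 372 = b t^{2} - 372 = -372 + b t^{2}$)
$\sqrt{-4380 + O{\left(-233,- \frac{292}{-135} \right)}} = \sqrt{-4380 - \left(372 + 233 \left(- \frac{292}{-135}\right)^{2}\right)} = \sqrt{-4380 - \left(372 + 233 \left(\left(-292\right) \left(- \frac{1}{135}\right)\right)^{2}\right)} = \sqrt{-4380 - \left(372 + 233 \left(\frac{292}{135}\right)^{2}\right)} = \sqrt{-4380 - \frac{26646212}{18225}} = \sqrt{- \frac{106471712}{18225}} = \frac{4 i \sqrt{6654482}}{135}$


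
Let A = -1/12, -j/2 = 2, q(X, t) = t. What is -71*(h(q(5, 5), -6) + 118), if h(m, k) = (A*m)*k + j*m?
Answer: -14271/2 ≈ -7135.5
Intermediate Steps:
j = -4 (j = -2*2 = -4)
A = -1/12 (A = -1*1/12 = -1/12 ≈ -0.083333)
h(m, k) = -4*m - k*m/12 (h(m, k) = (-m/12)*k - 4*m = -k*m/12 - 4*m = -4*m - k*m/12)
-71*(h(q(5, 5), -6) + 118) = -71*(-1/12*5*(48 - 6) + 118) = -71*(-1/12*5*42 + 118) = -71*(-35/2 + 118) = -71*201/2 = -14271/2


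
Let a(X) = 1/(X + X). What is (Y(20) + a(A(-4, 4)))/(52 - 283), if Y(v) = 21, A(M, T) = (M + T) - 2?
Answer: -83/924 ≈ -0.089827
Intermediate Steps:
A(M, T) = -2 + M + T
a(X) = 1/(2*X)
(Y(20) + a(A(-4, 4)))/(52 - 283) = (21 + 1/(2*(-2 - 4 + 4)))/(52 - 283) = (21 + (½)/(-2))/(-231) = (21 + (½)*(-½))*(-1/231) = (21 - ¼)*(-1/231) = (83/4)*(-1/231) = -83/924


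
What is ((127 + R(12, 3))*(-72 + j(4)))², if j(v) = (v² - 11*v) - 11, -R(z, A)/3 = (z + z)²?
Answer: 31581199521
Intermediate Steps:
R(z, A) = -12*z² (R(z, A) = -3*(z + z)² = -3*4*z² = -12*z²)
j(v) = -11 + v² - 11*v
((127 + R(12, 3))*(-72 + j(4)))² = ((127 - 12*12²)*(-72 + (-11 + 4² - 11*4)))² = ((127 - 12*144)*(-72 + (-11 + 16 - 44)))² = ((127 - 1728)*(-72 - 39))² = (-1601*(-111))² = 177711² = 31581199521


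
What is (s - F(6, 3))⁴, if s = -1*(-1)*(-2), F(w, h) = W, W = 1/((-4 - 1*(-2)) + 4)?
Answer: 625/16 ≈ 39.063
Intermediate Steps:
W = ½ (W = 1/((-4 + 2) + 4) = 1/(-2 + 4) = 1/2 = ½ ≈ 0.50000)
F(w, h) = ½
s = -2 (s = 1*(-2) = -2)
(s - F(6, 3))⁴ = (-2 - 1*½)⁴ = (-2 - ½)⁴ = (-5/2)⁴ = 625/16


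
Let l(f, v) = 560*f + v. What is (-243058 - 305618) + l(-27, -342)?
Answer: -564138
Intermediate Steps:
l(f, v) = v + 560*f
(-243058 - 305618) + l(-27, -342) = (-243058 - 305618) + (-342 + 560*(-27)) = -548676 + (-342 - 15120) = -548676 - 15462 = -564138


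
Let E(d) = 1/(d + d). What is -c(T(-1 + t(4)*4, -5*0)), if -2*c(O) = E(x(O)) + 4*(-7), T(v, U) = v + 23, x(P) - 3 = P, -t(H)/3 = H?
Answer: -1289/92 ≈ -14.011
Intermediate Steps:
t(H) = -3*H
x(P) = 3 + P
E(d) = 1/(2*d)
T(v, U) = 23 + v
c(O) = 14 - 1/(4*(3 + O)) (c(O) = -(1/(2*(3 + O)) + 4*(-7))/2 = -(1/(2*(3 + O)) - 28)/2 = -(-28 + 1/(2*(3 + O)))/2 = 14 - 1/(4*(3 + O)))
-c(T(-1 + t(4)*4, -5*0)) = -(167 + 56*(23 + (-1 - 3*4*4)))/(4*(3 + (23 + (-1 - 3*4*4)))) = -(167 + 56*(23 + (-1 - 12*4)))/(4*(3 + (23 + (-1 - 12*4)))) = -(167 + 56*(23 + (-1 - 48)))/(4*(3 + (23 + (-1 - 48)))) = -(167 + 56*(23 - 49))/(4*(3 + (23 - 49))) = -(167 + 56*(-26))/(4*(3 - 26)) = -(167 - 1456)/(4*(-23)) = -(-1)*(-1289)/(4*23) = -1*1289/92 = -1289/92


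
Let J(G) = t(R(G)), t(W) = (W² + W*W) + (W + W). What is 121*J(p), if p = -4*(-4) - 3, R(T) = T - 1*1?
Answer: 37752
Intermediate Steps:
R(T) = -1 + T (R(T) = T - 1 = -1 + T)
t(W) = 2*W + 2*W² (t(W) = (W² + W²) + 2*W = 2*W² + 2*W = 2*W + 2*W²)
p = 13 (p = 16 - 3 = 13)
J(G) = 2*G*(-1 + G) (J(G) = 2*(-1 + G)*(1 + (-1 + G)) = 2*(-1 + G)*G = 2*G*(-1 + G))
121*J(p) = 121*(2*13*(-1 + 13)) = 121*(2*13*12) = 121*312 = 37752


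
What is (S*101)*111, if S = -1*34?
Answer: -381174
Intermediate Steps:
S = -34
(S*101)*111 = -34*101*111 = -3434*111 = -381174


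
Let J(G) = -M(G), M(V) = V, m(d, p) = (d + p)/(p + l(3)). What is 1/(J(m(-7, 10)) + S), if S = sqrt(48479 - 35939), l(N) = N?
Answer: 13/706417 + 338*sqrt(3135)/2119251 ≈ 0.0089484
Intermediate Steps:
m(d, p) = (d + p)/(3 + p) (m(d, p) = (d + p)/(p + 3) = (d + p)/(3 + p))
J(G) = -G
S = 2*sqrt(3135) (S = sqrt(12540) = 2*sqrt(3135) ≈ 111.98)
1/(J(m(-7, 10)) + S) = 1/(-(-7 + 10)/(3 + 10) + 2*sqrt(3135)) = 1/(-3/13 + 2*sqrt(3135))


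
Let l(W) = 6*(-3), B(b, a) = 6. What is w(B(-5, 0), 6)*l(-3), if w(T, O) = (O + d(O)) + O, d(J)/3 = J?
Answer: -540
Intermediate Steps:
d(J) = 3*J
l(W) = -18
w(T, O) = 5*O (w(T, O) = (O + 3*O) + O = 4*O + O = 5*O)
w(B(-5, 0), 6)*l(-3) = (5*6)*(-18) = 30*(-18) = -540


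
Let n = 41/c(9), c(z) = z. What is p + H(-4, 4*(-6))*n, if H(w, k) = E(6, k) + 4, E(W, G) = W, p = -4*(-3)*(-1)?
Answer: 302/9 ≈ 33.556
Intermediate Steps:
p = -12 (p = 12*(-1) = -12)
H(w, k) = 10 (H(w, k) = 6 + 4 = 10)
n = 41/9 ≈ 4.5556
p + H(-4, 4*(-6))*n = -12 + 10*(41/9) = -12 + 410/9 = 302/9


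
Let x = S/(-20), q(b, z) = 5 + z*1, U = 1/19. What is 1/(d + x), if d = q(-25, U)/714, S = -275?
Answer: 9044/124419 ≈ 0.072690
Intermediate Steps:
U = 1/19 ≈ 0.052632
q(b, z) = 5 + z
x = 55/4 (x = -275/(-20) = -275*(-1/20) = 55/4 ≈ 13.750)
d = 16/2261 (d = (5 + 1/19)/714 = (96/19)*(1/714) = 16/2261 ≈ 0.0070765)
1/(d + x) = 1/(16/2261 + 55/4) = 1/(124419/9044) = 9044/124419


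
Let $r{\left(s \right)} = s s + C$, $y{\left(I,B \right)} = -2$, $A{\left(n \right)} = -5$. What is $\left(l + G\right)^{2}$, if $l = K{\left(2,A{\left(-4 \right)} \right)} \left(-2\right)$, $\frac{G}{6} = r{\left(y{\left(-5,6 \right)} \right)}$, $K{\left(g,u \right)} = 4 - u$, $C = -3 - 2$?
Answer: $576$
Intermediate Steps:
$C = -5$ ($C = -3 - 2 = -5$)
$r{\left(s \right)} = -5 + s^{2}$ ($r{\left(s \right)} = s s - 5 = s^{2} - 5 = -5 + s^{2}$)
$G = -6$ ($G = 6 \left(-5 + \left(-2\right)^{2}\right) = 6 \left(-5 + 4\right) = 6 \left(-1\right) = -6$)
$l = -18$ ($l = \left(4 - -5\right) \left(-2\right) = \left(4 + 5\right) \left(-2\right) = 9 \left(-2\right) = -18$)
$\left(l + G\right)^{2} = \left(-18 - 6\right)^{2} = \left(-24\right)^{2} = 576$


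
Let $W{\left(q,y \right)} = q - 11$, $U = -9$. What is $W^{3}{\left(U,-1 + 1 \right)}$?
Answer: $-8000$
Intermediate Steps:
$W{\left(q,y \right)} = -11 + q$
$W^{3}{\left(U,-1 + 1 \right)} = \left(-11 - 9\right)^{3} = \left(-20\right)^{3} = -8000$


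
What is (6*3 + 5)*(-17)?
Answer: -391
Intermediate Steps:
(6*3 + 5)*(-17) = (18 + 5)*(-17) = 23*(-17) = -391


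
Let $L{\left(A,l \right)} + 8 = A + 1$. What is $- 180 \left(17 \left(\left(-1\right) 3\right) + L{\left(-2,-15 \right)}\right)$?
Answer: $10800$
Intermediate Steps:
$L{\left(A,l \right)} = -7 + A$ ($L{\left(A,l \right)} = -8 + \left(A + 1\right) = -8 + \left(1 + A\right) = -7 + A$)
$- 180 \left(17 \left(\left(-1\right) 3\right) + L{\left(-2,-15 \right)}\right) = - 180 \left(17 \left(\left(-1\right) 3\right) - 9\right) = - 180 \left(17 \left(-3\right) - 9\right) = - 180 \left(-51 - 9\right) = \left(-180\right) \left(-60\right) = 10800$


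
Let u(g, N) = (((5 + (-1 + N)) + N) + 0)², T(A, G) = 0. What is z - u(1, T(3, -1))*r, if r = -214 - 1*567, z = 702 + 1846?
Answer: 15044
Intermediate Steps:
u(g, N) = (4 + 2*N)² (u(g, N) = (((4 + N) + N) + 0)² = ((4 + 2*N) + 0)² = (4 + 2*N)²)
z = 2548
r = -781 (r = -214 - 567 = -781)
z - u(1, T(3, -1))*r = 2548 - 4*(2 + 0)²*(-781) = 2548 - 4*2²*(-781) = 2548 - 4*4*(-781) = 2548 - 16*(-781) = 2548 - 1*(-12496) = 2548 + 12496 = 15044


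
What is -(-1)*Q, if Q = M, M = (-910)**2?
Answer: 828100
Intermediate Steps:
M = 828100
Q = 828100
-(-1)*Q = -(-1)*828100 = -1*(-828100) = 828100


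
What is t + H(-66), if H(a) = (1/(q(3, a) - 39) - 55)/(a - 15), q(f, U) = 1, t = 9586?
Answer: 9835933/1026 ≈ 9586.7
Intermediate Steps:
H(a) = -2091/(38*(-15 + a)) (H(a) = (1/(1 - 39) - 55)/(a - 15) = (1/(-38) - 55)/(-15 + a) = (-1/38 - 55)/(-15 + a) = -2091/(38*(-15 + a)))
t + H(-66) = 9586 + 2091/(38*(15 - 1*(-66))) = 9586 + 2091/(38*(15 + 66)) = 9586 + (2091/38)/81 = 9586 + (2091/38)*(1/81) = 9586 + 697/1026 = 9835933/1026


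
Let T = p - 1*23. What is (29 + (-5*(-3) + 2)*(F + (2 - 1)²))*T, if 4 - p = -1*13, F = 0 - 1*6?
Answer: 336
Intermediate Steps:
F = -6 (F = 0 - 6 = -6)
p = 17 (p = 4 - (-1)*13 = 4 - 1*(-13) = 4 + 13 = 17)
T = -6 (T = 17 - 1*23 = 17 - 23 = -6)
(29 + (-5*(-3) + 2)*(F + (2 - 1)²))*T = (29 + (-5*(-3) + 2)*(-6 + (2 - 1)²))*(-6) = (29 + (15 + 2)*(-6 + 1²))*(-6) = (29 + 17*(-6 + 1))*(-6) = (29 + 17*(-5))*(-6) = (29 - 85)*(-6) = -56*(-6) = 336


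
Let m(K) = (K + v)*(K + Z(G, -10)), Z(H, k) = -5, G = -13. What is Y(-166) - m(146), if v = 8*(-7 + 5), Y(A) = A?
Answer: -18496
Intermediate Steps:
v = -16 (v = 8*(-2) = -16)
m(K) = (-16 + K)*(-5 + K) (m(K) = (K - 16)*(K - 5) = (-16 + K)*(-5 + K))
Y(-166) - m(146) = -166 - (80 + 146² - 21*146) = -166 - (80 + 21316 - 3066) = -166 - 1*18330 = -166 - 18330 = -18496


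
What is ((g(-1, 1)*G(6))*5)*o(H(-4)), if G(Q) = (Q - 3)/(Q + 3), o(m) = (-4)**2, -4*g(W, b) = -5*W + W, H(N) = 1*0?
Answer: -80/3 ≈ -26.667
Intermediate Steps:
H(N) = 0
g(W, b) = W (g(W, b) = -(-5*W + W)/4 = -(-1)*W = W)
o(m) = 16
G(Q) = (-3 + Q)/(3 + Q)
((g(-1, 1)*G(6))*5)*o(H(-4)) = (-(-3 + 6)/(3 + 6)*5)*16 = (-3/9*5)*16 = (-1*1/3*5)*16 = -1/3*5*16 = -5/3*16 = -80/3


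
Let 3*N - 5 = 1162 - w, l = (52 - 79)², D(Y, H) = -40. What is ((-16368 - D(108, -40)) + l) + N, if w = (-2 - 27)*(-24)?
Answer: -15442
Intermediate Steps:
l = 729 (l = (-27)² = 729)
w = 696 (w = -29*(-24) = 696)
N = 157 (N = 5/3 + (1162 - 1*696)/3 = 5/3 + (1162 - 696)/3 = 5/3 + (⅓)*466 = 5/3 + 466/3 = 157)
((-16368 - D(108, -40)) + l) + N = ((-16368 - 1*(-40)) + 729) + 157 = ((-16368 + 40) + 729) + 157 = (-16328 + 729) + 157 = -15599 + 157 = -15442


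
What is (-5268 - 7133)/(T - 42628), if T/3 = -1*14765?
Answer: 12401/86923 ≈ 0.14267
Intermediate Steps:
T = -44295 (T = 3*(-1*14765) = 3*(-14765) = -44295)
(-5268 - 7133)/(T - 42628) = (-5268 - 7133)/(-44295 - 42628) = -12401/(-86923) = -12401*(-1/86923) = 12401/86923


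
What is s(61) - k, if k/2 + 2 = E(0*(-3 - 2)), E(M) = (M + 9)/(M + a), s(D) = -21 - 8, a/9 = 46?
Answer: -576/23 ≈ -25.043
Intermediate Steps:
a = 414 (a = 9*46 = 414)
s(D) = -29
E(M) = (9 + M)/(414 + M) (E(M) = (M + 9)/(M + 414) = (9 + M)/(414 + M))
k = -91/23 (k = -4 + 2*((9 + 0*(-3 - 2))/(414 + 0*(-3 - 2))) = -4 + 2*((9 + 0*(-5))/(414 + 0*(-5))) = -4 + 2*((9 + 0)/(414 + 0)) = -4 + 2*(9/414) = -4 + 2*((1/414)*9) = -4 + 2*(1/46) = -4 + 1/23 = -91/23 ≈ -3.9565)
s(61) - k = -29 - 1*(-91/23) = -29 + 91/23 = -576/23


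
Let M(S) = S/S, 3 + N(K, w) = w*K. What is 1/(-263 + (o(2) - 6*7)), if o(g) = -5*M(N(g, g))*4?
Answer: -1/325 ≈ -0.0030769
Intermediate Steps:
N(K, w) = -3 + K*w (N(K, w) = -3 + w*K = -3 + K*w)
M(S) = 1
o(g) = -20 (o(g) = -5*1*4 = -5*4 = -20)
1/(-263 + (o(2) - 6*7)) = 1/(-263 + (-20 - 6*7)) = 1/(-263 + (-20 - 42)) = 1/(-263 - 62) = 1/(-325) = -1/325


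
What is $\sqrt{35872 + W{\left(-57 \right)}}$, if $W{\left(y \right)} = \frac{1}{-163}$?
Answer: $\frac{\sqrt{953083005}}{163} \approx 189.4$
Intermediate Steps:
$W{\left(y \right)} = - \frac{1}{163}$
$\sqrt{35872 + W{\left(-57 \right)}} = \sqrt{35872 - \frac{1}{163}} = \sqrt{\frac{5847135}{163}} = \frac{\sqrt{953083005}}{163}$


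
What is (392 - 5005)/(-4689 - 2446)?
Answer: 4613/7135 ≈ 0.64653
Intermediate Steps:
(392 - 5005)/(-4689 - 2446) = -4613/(-7135) = -4613*(-1/7135) = 4613/7135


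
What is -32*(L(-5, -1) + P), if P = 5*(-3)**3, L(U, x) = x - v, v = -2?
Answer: 4288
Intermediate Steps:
L(U, x) = 2 + x (L(U, x) = x - 1*(-2) = x + 2 = 2 + x)
P = -135 (P = 5*(-27) = -135)
-32*(L(-5, -1) + P) = -32*((2 - 1) - 135) = -32*(1 - 135) = -32*(-134) = 4288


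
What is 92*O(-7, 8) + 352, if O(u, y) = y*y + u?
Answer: 5596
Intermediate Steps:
O(u, y) = u + y² (O(u, y) = y² + u = u + y²)
92*O(-7, 8) + 352 = 92*(-7 + 8²) + 352 = 92*(-7 + 64) + 352 = 92*57 + 352 = 5244 + 352 = 5596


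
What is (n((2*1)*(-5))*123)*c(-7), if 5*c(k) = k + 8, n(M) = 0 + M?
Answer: -246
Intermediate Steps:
n(M) = M
c(k) = 8/5 + k/5 (c(k) = (k + 8)/5 = (8 + k)/5 = 8/5 + k/5)
(n((2*1)*(-5))*123)*c(-7) = (((2*1)*(-5))*123)*(8/5 + (⅕)*(-7)) = ((2*(-5))*123)*(8/5 - 7/5) = -10*123*(⅕) = -1230*⅕ = -246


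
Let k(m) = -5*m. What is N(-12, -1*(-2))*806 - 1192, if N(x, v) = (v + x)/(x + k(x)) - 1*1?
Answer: -25991/12 ≈ -2165.9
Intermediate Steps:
N(x, v) = -1 - (v + x)/(4*x) (N(x, v) = (v + x)/(x - 5*x) - 1*1 = (v + x)/((-4*x)) - 1 = (v + x)*(-1/(4*x)) - 1 = -(v + x)/(4*x) - 1 = -1 - (v + x)/(4*x))
N(-12, -1*(-2))*806 - 1192 = ((¼)*(-(-1)*(-2) - 5*(-12))/(-12))*806 - 1192 = ((¼)*(-1/12)*(-1*2 + 60))*806 - 1192 = ((¼)*(-1/12)*(-2 + 60))*806 - 1192 = ((¼)*(-1/12)*58)*806 - 1192 = -29/24*806 - 1192 = -11687/12 - 1192 = -25991/12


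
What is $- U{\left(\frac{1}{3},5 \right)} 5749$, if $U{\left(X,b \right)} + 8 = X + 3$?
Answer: $\frac{80486}{3} \approx 26829.0$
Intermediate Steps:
$U{\left(X,b \right)} = -5 + X$ ($U{\left(X,b \right)} = -8 + \left(X + 3\right) = -8 + \left(3 + X\right) = -5 + X$)
$- U{\left(\frac{1}{3},5 \right)} 5749 = - \left(-5 + \frac{1}{3}\right) 5749 = - \frac{\left(-14\right) 5749}{3} = \left(-1\right) \left(- \frac{80486}{3}\right) = \frac{80486}{3}$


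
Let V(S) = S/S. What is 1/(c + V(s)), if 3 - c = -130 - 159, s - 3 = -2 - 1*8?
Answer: 1/293 ≈ 0.0034130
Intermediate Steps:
s = -7 (s = 3 + (-2 - 1*8) = 3 + (-2 - 8) = 3 - 10 = -7)
V(S) = 1
c = 292 (c = 3 - (-130 - 159) = 3 - 1*(-289) = 3 + 289 = 292)
1/(c + V(s)) = 1/(292 + 1) = 1/293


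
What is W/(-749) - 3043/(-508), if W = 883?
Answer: 1830643/380492 ≈ 4.8112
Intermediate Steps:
W/(-749) - 3043/(-508) = 883/(-749) - 3043/(-508) = 883*(-1/749) - 3043*(-1/508) = -883/749 + 3043/508 = 1830643/380492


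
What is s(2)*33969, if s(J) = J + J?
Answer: 135876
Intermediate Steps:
s(J) = 2*J
s(2)*33969 = (2*2)*33969 = 4*33969 = 135876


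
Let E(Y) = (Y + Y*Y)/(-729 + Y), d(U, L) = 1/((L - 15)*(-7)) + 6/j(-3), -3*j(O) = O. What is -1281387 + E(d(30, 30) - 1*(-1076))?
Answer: -2486940240907/1945860 ≈ -1.2781e+6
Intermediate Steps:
j(O) = -O/3
d(U, L) = 6 - 1/(7*(-15 + L)) (d(U, L) = 1/((L - 15)*(-7)) + 6/((-⅓*(-3))) = -⅐/(-15 + L) + 6/1 = -1/(7*(-15 + L)) + 6*1 = -1/(7*(-15 + L)) + 6 = 6 - 1/(7*(-15 + L)))
E(Y) = (Y + Y²)/(-729 + Y)
-1281387 + E(d(30, 30) - 1*(-1076)) = -1281387 + ((-631 + 42*30)/(7*(-15 + 30)) - 1*(-1076))*(1 + ((-631 + 42*30)/(7*(-15 + 30)) - 1*(-1076)))/(-729 + ((-631 + 42*30)/(7*(-15 + 30)) - 1*(-1076))) = -1281387 + ((⅐)*(-631 + 1260)/15 + 1076)*(1 + ((⅐)*(-631 + 1260)/15 + 1076))/(-729 + ((⅐)*(-631 + 1260)/15 + 1076)) = -1281387 + ((⅐)*(1/15)*629 + 1076)*(1 + ((⅐)*(1/15)*629 + 1076))/(-729 + ((⅐)*(1/15)*629 + 1076)) = -1281387 + (629/105 + 1076)*(1 + (629/105 + 1076))/(-729 + (629/105 + 1076)) = -1281387 + 113609*(1 + 113609/105)/(105*(-729 + 113609/105)) = -1281387 + (113609/105)*(113714/105)/(37064/105) = -1281387 + (113609/105)*(105/37064)*(113714/105) = -1281387 + 6459466913/1945860 = -2486940240907/1945860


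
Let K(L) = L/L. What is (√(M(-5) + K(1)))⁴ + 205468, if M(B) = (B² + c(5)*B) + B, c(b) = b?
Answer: 205484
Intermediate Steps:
K(L) = 1
M(B) = B² + 6*B (M(B) = (B² + 5*B) + B = B² + 6*B)
(√(M(-5) + K(1)))⁴ + 205468 = (√(-5*(6 - 5) + 1))⁴ + 205468 = (√(-5*1 + 1))⁴ + 205468 = (√(-5 + 1))⁴ + 205468 = (√(-4))⁴ + 205468 = (2*I)⁴ + 205468 = 16 + 205468 = 205484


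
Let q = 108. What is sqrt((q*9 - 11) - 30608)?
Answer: I*sqrt(29647) ≈ 172.18*I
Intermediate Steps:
sqrt((q*9 - 11) - 30608) = sqrt((108*9 - 11) - 30608) = sqrt((972 - 11) - 30608) = sqrt(961 - 30608) = sqrt(-29647) = I*sqrt(29647)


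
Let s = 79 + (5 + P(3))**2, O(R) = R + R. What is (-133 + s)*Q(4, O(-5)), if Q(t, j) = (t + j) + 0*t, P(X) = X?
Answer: -60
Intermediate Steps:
O(R) = 2*R
Q(t, j) = j + t (Q(t, j) = (j + t) + 0 = j + t)
s = 143 (s = 79 + (5 + 3)**2 = 79 + 8**2 = 79 + 64 = 143)
(-133 + s)*Q(4, O(-5)) = (-133 + 143)*(2*(-5) + 4) = 10*(-10 + 4) = 10*(-6) = -60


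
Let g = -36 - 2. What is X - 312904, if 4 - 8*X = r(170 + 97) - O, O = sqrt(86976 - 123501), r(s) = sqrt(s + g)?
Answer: -625807/2 - sqrt(229)/8 + 5*I*sqrt(1461)/8 ≈ -3.1291e+5 + 23.889*I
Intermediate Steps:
g = -38
r(s) = sqrt(-38 + s) (r(s) = sqrt(s - 38) = sqrt(-38 + s))
O = 5*I*sqrt(1461) (O = sqrt(-36525) = 5*I*sqrt(1461) ≈ 191.12*I)
X = 1/2 - sqrt(229)/8 + 5*I*sqrt(1461)/8 (X = 1/2 - (sqrt(-38 + (170 + 97)) - 5*I*sqrt(1461))/8 = 1/2 - (sqrt(-38 + 267) - 5*I*sqrt(1461))/8 = 1/2 - (sqrt(229) - 5*I*sqrt(1461))/8 = 1/2 + (-sqrt(229)/8 + 5*I*sqrt(1461)/8) = 1/2 - sqrt(229)/8 + 5*I*sqrt(1461)/8 ≈ -1.3916 + 23.889*I)
X - 312904 = (1/2 - sqrt(229)/8 + 5*I*sqrt(1461)/8) - 312904 = -625807/2 - sqrt(229)/8 + 5*I*sqrt(1461)/8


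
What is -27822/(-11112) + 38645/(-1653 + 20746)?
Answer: 160104781/35360236 ≈ 4.5278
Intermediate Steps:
-27822/(-11112) + 38645/(-1653 + 20746) = -27822*(-1/11112) + 38645/19093 = 4637/1852 + 38645*(1/19093) = 4637/1852 + 38645/19093 = 160104781/35360236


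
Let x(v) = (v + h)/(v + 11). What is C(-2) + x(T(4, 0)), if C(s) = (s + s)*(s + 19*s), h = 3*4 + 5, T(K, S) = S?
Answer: 1777/11 ≈ 161.55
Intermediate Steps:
h = 17 (h = 12 + 5 = 17)
C(s) = 40*s**2 (C(s) = (2*s)*(20*s) = 40*s**2)
x(v) = (17 + v)/(11 + v) (x(v) = (v + 17)/(v + 11) = (17 + v)/(11 + v))
C(-2) + x(T(4, 0)) = 40*(-2)**2 + (17 + 0)/(11 + 0) = 40*4 + 17/11 = 160 + (1/11)*17 = 160 + 17/11 = 1777/11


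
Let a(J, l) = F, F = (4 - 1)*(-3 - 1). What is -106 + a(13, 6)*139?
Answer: -1774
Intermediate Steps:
F = -12 (F = 3*(-4) = -12)
a(J, l) = -12
-106 + a(13, 6)*139 = -106 - 12*139 = -106 - 1668 = -1774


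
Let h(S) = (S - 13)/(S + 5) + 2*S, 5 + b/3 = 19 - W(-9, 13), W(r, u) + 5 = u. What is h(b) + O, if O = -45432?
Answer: -1044103/23 ≈ -45396.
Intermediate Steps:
W(r, u) = -5 + u
b = 18 (b = -15 + 3*(19 - (-5 + 13)) = -15 + 3*(19 - 1*8) = -15 + 3*(19 - 8) = -15 + 3*11 = -15 + 33 = 18)
h(S) = 2*S + (-13 + S)/(5 + S) (h(S) = (-13 + S)/(5 + S) + 2*S = 2*S + (-13 + S)/(5 + S))
h(b) + O = (-13 + 2*18² + 11*18)/(5 + 18) - 45432 = (-13 + 2*324 + 198)/23 - 45432 = (-13 + 648 + 198)/23 - 45432 = (1/23)*833 - 45432 = 833/23 - 45432 = -1044103/23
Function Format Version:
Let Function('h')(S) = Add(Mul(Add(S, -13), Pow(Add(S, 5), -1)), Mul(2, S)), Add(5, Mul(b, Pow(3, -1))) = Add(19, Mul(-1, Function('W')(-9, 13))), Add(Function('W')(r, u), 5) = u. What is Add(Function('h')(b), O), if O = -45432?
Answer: Rational(-1044103, 23) ≈ -45396.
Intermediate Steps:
Function('W')(r, u) = Add(-5, u)
b = 18 (b = Add(-15, Mul(3, Add(19, Mul(-1, Add(-5, 13))))) = Add(-15, Mul(3, Add(19, Mul(-1, 8)))) = Add(-15, Mul(3, Add(19, -8))) = Add(-15, Mul(3, 11)) = Add(-15, 33) = 18)
Function('h')(S) = Add(Mul(2, S), Mul(Pow(Add(5, S), -1), Add(-13, S))) (Function('h')(S) = Add(Mul(Add(-13, S), Pow(Add(5, S), -1)), Mul(2, S)) = Add(Mul(Pow(Add(5, S), -1), Add(-13, S)), Mul(2, S)) = Add(Mul(2, S), Mul(Pow(Add(5, S), -1), Add(-13, S))))
Add(Function('h')(b), O) = Add(Mul(Pow(Add(5, 18), -1), Add(-13, Mul(2, Pow(18, 2)), Mul(11, 18))), -45432) = Add(Mul(Pow(23, -1), Add(-13, Mul(2, 324), 198)), -45432) = Add(Mul(Rational(1, 23), Add(-13, 648, 198)), -45432) = Add(Mul(Rational(1, 23), 833), -45432) = Add(Rational(833, 23), -45432) = Rational(-1044103, 23)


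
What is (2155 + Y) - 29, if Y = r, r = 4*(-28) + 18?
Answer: 2032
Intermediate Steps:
r = -94 (r = -112 + 18 = -94)
Y = -94
(2155 + Y) - 29 = (2155 - 94) - 29 = 2061 - 29 = 2032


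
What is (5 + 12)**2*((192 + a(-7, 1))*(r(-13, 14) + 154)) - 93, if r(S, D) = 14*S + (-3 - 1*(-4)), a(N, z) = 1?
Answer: -1506072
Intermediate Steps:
r(S, D) = 1 + 14*S (r(S, D) = 14*S + (-3 + 4) = 14*S + 1 = 1 + 14*S)
(5 + 12)**2*((192 + a(-7, 1))*(r(-13, 14) + 154)) - 93 = (5 + 12)**2*((192 + 1)*((1 + 14*(-13)) + 154)) - 93 = 17**2*(193*((1 - 182) + 154)) - 93 = 289*(193*(-181 + 154)) - 93 = 289*(193*(-27)) - 93 = 289*(-5211) - 93 = -1505979 - 93 = -1506072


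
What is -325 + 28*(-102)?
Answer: -3181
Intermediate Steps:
-325 + 28*(-102) = -325 - 2856 = -3181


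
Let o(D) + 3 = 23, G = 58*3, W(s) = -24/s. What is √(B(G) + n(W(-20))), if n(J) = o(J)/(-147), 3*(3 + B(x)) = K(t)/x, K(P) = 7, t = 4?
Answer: I*√4632518/1218 ≈ 1.7671*I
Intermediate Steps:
G = 174
o(D) = 20 (o(D) = -3 + 23 = 20)
B(x) = -3 + 7/(3*x) (B(x) = -3 + (7/x)/3 = -3 + 7/(3*x))
n(J) = -20/147 (n(J) = 20/(-147) = 20*(-1/147) = -20/147)
√(B(G) + n(W(-20))) = √((-3 + (7/3)/174) - 20/147) = √((-3 + (7/3)*(1/174)) - 20/147) = √((-3 + 7/522) - 20/147) = √(-1559/522 - 20/147) = √(-79871/25578) = I*√4632518/1218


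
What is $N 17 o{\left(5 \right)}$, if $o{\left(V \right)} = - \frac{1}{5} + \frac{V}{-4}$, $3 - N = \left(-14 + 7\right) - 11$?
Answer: $- \frac{10353}{20} \approx -517.65$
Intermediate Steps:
$N = 21$ ($N = 3 - \left(\left(-14 + 7\right) - 11\right) = 3 - \left(-7 - 11\right) = 3 - -18 = 3 + 18 = 21$)
$o{\left(V \right)} = - \frac{1}{5} - \frac{V}{4}$ ($o{\left(V \right)} = \left(-1\right) \frac{1}{5} + V \left(- \frac{1}{4}\right) = - \frac{1}{5} - \frac{V}{4}$)
$N 17 o{\left(5 \right)} = 21 \cdot 17 \left(- \frac{1}{5} - \frac{5}{4}\right) = 357 \left(- \frac{1}{5} - \frac{5}{4}\right) = 357 \left(- \frac{29}{20}\right) = - \frac{10353}{20}$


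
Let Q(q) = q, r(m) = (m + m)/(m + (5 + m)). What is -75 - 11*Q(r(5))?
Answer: -247/3 ≈ -82.333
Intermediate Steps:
r(m) = 2*m/(5 + 2*m) (r(m) = (2*m)/(5 + 2*m) = 2*m/(5 + 2*m))
-75 - 11*Q(r(5)) = -75 - 22*5/(5 + 2*5) = -75 - 22*5/(5 + 10) = -75 - 22*5/15 = -75 - 11*2/3 = -75 - 22/3 = -247/3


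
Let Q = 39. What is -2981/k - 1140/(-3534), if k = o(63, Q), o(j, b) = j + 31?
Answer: -91471/2914 ≈ -31.390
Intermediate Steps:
o(j, b) = 31 + j
k = 94 (k = 31 + 63 = 94)
-2981/k - 1140/(-3534) = -2981/94 - 1140/(-3534) = -2981*1/94 - 1140*(-1/3534) = -2981/94 + 10/31 = -91471/2914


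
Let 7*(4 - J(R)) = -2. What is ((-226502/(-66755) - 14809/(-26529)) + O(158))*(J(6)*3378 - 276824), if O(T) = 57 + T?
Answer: -712075464364654984/12396603765 ≈ -5.7441e+7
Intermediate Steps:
J(R) = 30/7 (J(R) = 4 - ⅐*(-2) = 4 + 2/7 = 30/7)
((-226502/(-66755) - 14809/(-26529)) + O(158))*(J(6)*3378 - 276824) = ((-226502/(-66755) - 14809/(-26529)) + (57 + 158))*((30/7)*3378 - 276824) = ((-226502*(-1/66755) - 14809*(-1/26529)) + 215)*(101340/7 - 276824) = ((226502/66755 + 14809/26529) + 215)*(-1836428/7) = (6997446353/1770943395 + 215)*(-1836428/7) = (387750276278/1770943395)*(-1836428/7) = -712075464364654984/12396603765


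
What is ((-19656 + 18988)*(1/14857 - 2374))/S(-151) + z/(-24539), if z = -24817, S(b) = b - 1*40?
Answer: -578085725852605/69634001293 ≈ -8301.8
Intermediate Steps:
S(b) = -40 + b (S(b) = b - 40 = -40 + b)
((-19656 + 18988)*(1/14857 - 2374))/S(-151) + z/(-24539) = ((-19656 + 18988)*(1/14857 - 2374))/(-40 - 151) - 24817/(-24539) = -668*(1/14857 - 2374)/(-191) - 24817*(-1/24539) = -668*(-35270517/14857)*(-1/191) + 24817/24539 = (23560705356/14857)*(-1/191) + 24817/24539 = -23560705356/2837687 + 24817/24539 = -578085725852605/69634001293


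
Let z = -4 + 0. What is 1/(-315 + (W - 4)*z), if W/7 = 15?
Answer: -1/719 ≈ -0.0013908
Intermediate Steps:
W = 105 (W = 7*15 = 105)
z = -4
1/(-315 + (W - 4)*z) = 1/(-315 + (105 - 4)*(-4)) = 1/(-315 + 101*(-4)) = 1/(-315 - 404) = 1/(-719) = -1/719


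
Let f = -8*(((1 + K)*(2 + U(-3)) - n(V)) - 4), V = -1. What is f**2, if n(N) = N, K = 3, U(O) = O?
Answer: 3136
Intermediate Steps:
f = 56 (f = -8*(((1 + 3)*(2 - 3) - 1*(-1)) - 4) = -8*((4*(-1) + 1) - 4) = -8*((-4 + 1) - 4) = -8*(-3 - 4) = -8*(-7) = 56)
f**2 = 56**2 = 3136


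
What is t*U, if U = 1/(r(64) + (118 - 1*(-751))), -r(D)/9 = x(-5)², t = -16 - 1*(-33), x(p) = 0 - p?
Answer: 17/644 ≈ 0.026398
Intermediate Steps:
x(p) = -p
t = 17 (t = -16 + 33 = 17)
r(D) = -225 (r(D) = -9*(-1*(-5))² = -9*5² = -9*25 = -225)
U = 1/644 (U = 1/(-225 + (118 - 1*(-751))) = 1/(-225 + (118 + 751)) = 1/(-225 + 869) = 1/644 ≈ 0.0015528)
t*U = 17*(1/644) = 17/644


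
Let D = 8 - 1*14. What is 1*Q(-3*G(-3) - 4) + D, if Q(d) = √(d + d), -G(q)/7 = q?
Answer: -6 + I*√134 ≈ -6.0 + 11.576*I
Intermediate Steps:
G(q) = -7*q
Q(d) = √2*√d (Q(d) = √(2*d) = √2*√d)
D = -6 (D = 8 - 14 = -6)
1*Q(-3*G(-3) - 4) + D = 1*(√2*√(-(-21)*(-3) - 4)) - 6 = 1*(√2*√(-3*21 - 4)) - 6 = 1*(√2*√(-63 - 4)) - 6 = 1*(√2*√(-67)) - 6 = 1*(√2*(I*√67)) - 6 = 1*(I*√134) - 6 = I*√134 - 6 = -6 + I*√134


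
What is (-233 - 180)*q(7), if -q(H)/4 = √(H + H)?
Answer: 1652*√14 ≈ 6181.2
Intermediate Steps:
q(H) = -4*√2*√H (q(H) = -4*√(H + H) = -4*√2*√H)
(-233 - 180)*q(7) = (-233 - 180)*(-4*√2*√7) = -(-1652)*√14 = 1652*√14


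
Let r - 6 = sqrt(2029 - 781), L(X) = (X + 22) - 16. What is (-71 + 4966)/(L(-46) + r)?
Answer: 83215/46 + 4895*sqrt(78)/23 ≈ 3688.7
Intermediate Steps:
L(X) = 6 + X (L(X) = (22 + X) - 16 = 6 + X)
r = 6 + 4*sqrt(78) (r = 6 + sqrt(2029 - 781) = 6 + sqrt(1248) = 6 + 4*sqrt(78) ≈ 41.327)
(-71 + 4966)/(L(-46) + r) = (-71 + 4966)/((6 - 46) + (6 + 4*sqrt(78))) = 4895/(-40 + (6 + 4*sqrt(78))) = 4895/(-34 + 4*sqrt(78))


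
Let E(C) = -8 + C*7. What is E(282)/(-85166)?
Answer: -983/42583 ≈ -0.023084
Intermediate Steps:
E(C) = -8 + 7*C
E(282)/(-85166) = (-8 + 7*282)/(-85166) = (-8 + 1974)*(-1/85166) = 1966*(-1/85166) = -983/42583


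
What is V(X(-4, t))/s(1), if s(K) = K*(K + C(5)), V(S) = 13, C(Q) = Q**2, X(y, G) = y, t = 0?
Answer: 1/2 ≈ 0.50000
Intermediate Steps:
s(K) = K*(25 + K) (s(K) = K*(K + 5**2) = K*(K + 25) = K*(25 + K))
V(X(-4, t))/s(1) = 13/((1*(25 + 1))) = 13/((1*26)) = 13/26 = 13*(1/26) = 1/2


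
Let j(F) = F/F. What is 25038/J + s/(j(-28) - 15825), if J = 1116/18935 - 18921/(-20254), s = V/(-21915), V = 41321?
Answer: 10373575427190802799/411464570916240 ≈ 25211.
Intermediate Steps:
s = -41321/21915 (s = 41321/(-21915) = 41321*(-1/21915) = -41321/21915 ≈ -1.8855)
j(F) = 1
J = 380872599/383509490 (J = 1116*(1/18935) - 18921*(-1/20254) = 1116/18935 + 18921/20254 = 380872599/383509490 ≈ 0.99312)
25038/J + s/(j(-28) - 15825) = 25038/(380872599/383509490) - 41321/(21915*(1 - 15825)) = 25038*(383509490/380872599) - 41321/21915/(-15824) = 29913740220/1186519 - 41321/21915*(-1/15824) = 29913740220/1186519 + 41321/346782960 = 10373575427190802799/411464570916240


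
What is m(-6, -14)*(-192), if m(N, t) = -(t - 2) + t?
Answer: -384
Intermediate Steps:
m(N, t) = 2 (m(N, t) = -(-2 + t) + t = (2 - t) + t = 2)
m(-6, -14)*(-192) = 2*(-192) = -384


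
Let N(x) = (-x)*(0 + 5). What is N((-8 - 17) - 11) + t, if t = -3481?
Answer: -3301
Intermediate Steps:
N(x) = -5*x (N(x) = -x*5 = -5*x)
N((-8 - 17) - 11) + t = -5*((-8 - 17) - 11) - 3481 = -5*(-25 - 11) - 3481 = -5*(-36) - 3481 = 180 - 3481 = -3301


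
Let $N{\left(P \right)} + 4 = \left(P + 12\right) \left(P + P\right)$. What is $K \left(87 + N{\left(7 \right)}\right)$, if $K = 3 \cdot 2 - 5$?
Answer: $349$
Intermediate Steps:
$N{\left(P \right)} = -4 + 2 P \left(12 + P\right)$ ($N{\left(P \right)} = -4 + \left(P + 12\right) \left(P + P\right) = -4 + \left(12 + P\right) 2 P = -4 + 2 P \left(12 + P\right)$)
$K = 1$ ($K = 6 - 5 = 1$)
$K \left(87 + N{\left(7 \right)}\right) = 1 \left(87 + \left(-4 + 2 \cdot 7^{2} + 24 \cdot 7\right)\right) = 1 \left(87 + \left(-4 + 2 \cdot 49 + 168\right)\right) = 1 \left(87 + \left(-4 + 98 + 168\right)\right) = 1 \left(87 + 262\right) = 1 \cdot 349 = 349$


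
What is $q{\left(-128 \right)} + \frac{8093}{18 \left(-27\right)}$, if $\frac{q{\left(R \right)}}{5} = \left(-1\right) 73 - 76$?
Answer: $- \frac{370163}{486} \approx -761.65$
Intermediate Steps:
$q{\left(R \right)} = -745$ ($q{\left(R \right)} = 5 \left(\left(-1\right) 73 - 76\right) = 5 \left(-73 - 76\right) = 5 \left(-149\right) = -745$)
$q{\left(-128 \right)} + \frac{8093}{18 \left(-27\right)} = -745 + \frac{8093}{18 \left(-27\right)} = -745 + \frac{8093}{-486} = -745 + 8093 \left(- \frac{1}{486}\right) = -745 - \frac{8093}{486} = - \frac{370163}{486}$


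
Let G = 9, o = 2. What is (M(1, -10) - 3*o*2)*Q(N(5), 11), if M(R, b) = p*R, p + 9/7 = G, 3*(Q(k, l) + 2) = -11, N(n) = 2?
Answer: 170/7 ≈ 24.286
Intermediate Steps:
Q(k, l) = -17/3 (Q(k, l) = -2 + (⅓)*(-11) = -2 - 11/3 = -17/3)
p = 54/7 (p = -9/7 + 9 = 54/7 ≈ 7.7143)
M(R, b) = 54*R/7
(M(1, -10) - 3*o*2)*Q(N(5), 11) = ((54/7)*1 - 3*2*2)*(-17/3) = (54/7 - 6*2)*(-17/3) = (54/7 - 12)*(-17/3) = -30/7*(-17/3) = 170/7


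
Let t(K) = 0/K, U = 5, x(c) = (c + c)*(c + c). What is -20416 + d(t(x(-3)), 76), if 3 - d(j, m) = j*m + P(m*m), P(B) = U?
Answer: -20418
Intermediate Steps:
x(c) = 4*c² (x(c) = (2*c)*(2*c) = 4*c²)
P(B) = 5
t(K) = 0
d(j, m) = -2 - j*m (d(j, m) = 3 - (j*m + 5) = 3 - (5 + j*m) = 3 + (-5 - j*m) = -2 - j*m)
-20416 + d(t(x(-3)), 76) = -20416 + (-2 - 1*0*76) = -20416 + (-2 + 0) = -20416 - 2 = -20418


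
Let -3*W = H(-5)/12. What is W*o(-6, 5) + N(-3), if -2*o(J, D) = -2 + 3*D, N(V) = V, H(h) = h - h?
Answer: -3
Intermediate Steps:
H(h) = 0
o(J, D) = 1 - 3*D/2 (o(J, D) = -(-2 + 3*D)/2 = 1 - 3*D/2)
W = 0 (W = -0/12 = -⅓*0 = 0)
W*o(-6, 5) + N(-3) = 0*(1 - 3/2*5) - 3 = 0*(1 - 15/2) - 3 = 0*(-13/2) - 3 = 0 - 3 = -3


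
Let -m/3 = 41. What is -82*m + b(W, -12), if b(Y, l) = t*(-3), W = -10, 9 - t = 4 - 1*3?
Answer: 10062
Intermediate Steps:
m = -123 (m = -3*41 = -123)
t = 8 (t = 9 - (4 - 1*3) = 9 - (4 - 3) = 9 - 1*1 = 9 - 1 = 8)
b(Y, l) = -24 (b(Y, l) = 8*(-3) = -24)
-82*m + b(W, -12) = -82*(-123) - 24 = 10086 - 24 = 10062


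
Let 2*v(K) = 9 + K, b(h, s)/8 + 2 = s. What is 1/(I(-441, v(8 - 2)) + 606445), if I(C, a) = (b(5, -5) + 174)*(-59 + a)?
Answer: 1/600368 ≈ 1.6656e-6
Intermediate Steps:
b(h, s) = -16 + 8*s
v(K) = 9/2 + K/2 (v(K) = (9 + K)/2 = 9/2 + K/2)
I(C, a) = -6962 + 118*a (I(C, a) = ((-16 + 8*(-5)) + 174)*(-59 + a) = ((-16 - 40) + 174)*(-59 + a) = (-56 + 174)*(-59 + a) = 118*(-59 + a) = -6962 + 118*a)
1/(I(-441, v(8 - 2)) + 606445) = 1/((-6962 + 118*(9/2 + (8 - 2)/2)) + 606445) = 1/((-6962 + 118*(9/2 + (1/2)*6)) + 606445) = 1/((-6962 + 118*(9/2 + 3)) + 606445) = 1/((-6962 + 118*(15/2)) + 606445) = 1/((-6962 + 885) + 606445) = 1/(-6077 + 606445) = 1/600368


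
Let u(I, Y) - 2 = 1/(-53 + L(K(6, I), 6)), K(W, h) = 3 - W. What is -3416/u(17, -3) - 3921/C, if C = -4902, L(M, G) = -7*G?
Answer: -75716951/44118 ≈ -1716.2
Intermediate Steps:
u(I, Y) = 189/95 (u(I, Y) = 2 + 1/(-53 - 7*6) = 2 + 1/(-53 - 42) = 2 + 1/(-95) = 2 - 1/95 = 189/95)
-3416/u(17, -3) - 3921/C = -3416/189/95 - 3921/(-4902) = -3416*95/189 - 3921*(-1/4902) = -46360/27 + 1307/1634 = -75716951/44118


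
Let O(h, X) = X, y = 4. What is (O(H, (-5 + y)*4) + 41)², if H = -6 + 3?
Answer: 1369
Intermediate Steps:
H = -3
(O(H, (-5 + y)*4) + 41)² = ((-5 + 4)*4 + 41)² = (-1*4 + 41)² = (-4 + 41)² = 37² = 1369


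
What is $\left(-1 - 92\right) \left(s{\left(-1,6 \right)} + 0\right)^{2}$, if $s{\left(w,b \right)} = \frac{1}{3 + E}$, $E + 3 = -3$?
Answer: $- \frac{31}{3} \approx -10.333$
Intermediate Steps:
$E = -6$ ($E = -3 - 3 = -6$)
$s{\left(w,b \right)} = - \frac{1}{3}$ ($s{\left(w,b \right)} = \frac{1}{3 - 6} = \frac{1}{-3} = - \frac{1}{3}$)
$\left(-1 - 92\right) \left(s{\left(-1,6 \right)} + 0\right)^{2} = \left(-1 - 92\right) \left(- \frac{1}{3} + 0\right)^{2} = - 93 \left(- \frac{1}{3}\right)^{2} = \left(-93\right) \frac{1}{9} = - \frac{31}{3}$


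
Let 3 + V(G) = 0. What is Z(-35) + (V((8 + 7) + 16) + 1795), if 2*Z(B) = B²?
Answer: 4809/2 ≈ 2404.5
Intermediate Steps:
V(G) = -3 (V(G) = -3 + 0 = -3)
Z(B) = B²/2
Z(-35) + (V((8 + 7) + 16) + 1795) = (½)*(-35)² + (-3 + 1795) = (½)*1225 + 1792 = 1225/2 + 1792 = 4809/2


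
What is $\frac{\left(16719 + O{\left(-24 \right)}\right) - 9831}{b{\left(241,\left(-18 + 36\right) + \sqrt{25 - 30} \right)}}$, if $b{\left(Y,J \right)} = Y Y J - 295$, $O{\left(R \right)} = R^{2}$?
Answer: $\frac{1300182772}{184872118229} - \frac{72252764 i \sqrt{5}}{184872118229} \approx 0.0070329 - 0.00087391 i$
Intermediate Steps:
$b{\left(Y,J \right)} = -295 + J Y^{2}$ ($b{\left(Y,J \right)} = Y^{2} J - 295 = J Y^{2} - 295 = -295 + J Y^{2}$)
$\frac{\left(16719 + O{\left(-24 \right)}\right) - 9831}{b{\left(241,\left(-18 + 36\right) + \sqrt{25 - 30} \right)}} = \frac{\left(16719 + \left(-24\right)^{2}\right) - 9831}{-295 + \left(\left(-18 + 36\right) + \sqrt{25 - 30}\right) 241^{2}} = \frac{\left(16719 + 576\right) - 9831}{-295 + \left(18 + \sqrt{-5}\right) 58081} = \frac{17295 - 9831}{-295 + \left(18 + i \sqrt{5}\right) 58081} = \frac{7464}{-295 + \left(1045458 + 58081 i \sqrt{5}\right)} = \frac{7464}{1045163 + 58081 i \sqrt{5}}$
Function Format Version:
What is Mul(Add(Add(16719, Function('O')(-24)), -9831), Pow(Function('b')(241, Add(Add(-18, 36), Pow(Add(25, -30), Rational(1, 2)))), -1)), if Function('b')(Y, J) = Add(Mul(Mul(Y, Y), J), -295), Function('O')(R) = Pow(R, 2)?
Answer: Add(Rational(1300182772, 184872118229), Mul(Rational(-72252764, 184872118229), I, Pow(5, Rational(1, 2)))) ≈ Add(0.0070329, Mul(-0.00087391, I))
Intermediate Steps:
Function('b')(Y, J) = Add(-295, Mul(J, Pow(Y, 2))) (Function('b')(Y, J) = Add(Mul(Pow(Y, 2), J), -295) = Add(Mul(J, Pow(Y, 2)), -295) = Add(-295, Mul(J, Pow(Y, 2))))
Mul(Add(Add(16719, Function('O')(-24)), -9831), Pow(Function('b')(241, Add(Add(-18, 36), Pow(Add(25, -30), Rational(1, 2)))), -1)) = Mul(Add(Add(16719, Pow(-24, 2)), -9831), Pow(Add(-295, Mul(Add(Add(-18, 36), Pow(Add(25, -30), Rational(1, 2))), Pow(241, 2))), -1)) = Mul(Add(Add(16719, 576), -9831), Pow(Add(-295, Mul(Add(18, Pow(-5, Rational(1, 2))), 58081)), -1)) = Mul(Add(17295, -9831), Pow(Add(-295, Mul(Add(18, Mul(I, Pow(5, Rational(1, 2)))), 58081)), -1)) = Mul(7464, Pow(Add(-295, Add(1045458, Mul(58081, I, Pow(5, Rational(1, 2))))), -1)) = Mul(7464, Pow(Add(1045163, Mul(58081, I, Pow(5, Rational(1, 2)))), -1))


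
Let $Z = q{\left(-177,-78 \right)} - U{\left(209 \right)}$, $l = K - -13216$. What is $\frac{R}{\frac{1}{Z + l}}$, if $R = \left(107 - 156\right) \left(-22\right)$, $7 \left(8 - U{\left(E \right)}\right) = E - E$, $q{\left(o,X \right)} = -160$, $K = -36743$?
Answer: $-25543210$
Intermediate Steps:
$l = -23527$ ($l = -36743 - -13216 = -36743 + 13216 = -23527$)
$U{\left(E \right)} = 8$ ($U{\left(E \right)} = 8 - \frac{E - E}{7} = 8 - 0 = 8 + 0 = 8$)
$Z = -168$ ($Z = -160 - 8 = -168$)
$R = 1078$ ($R = \left(-49\right) \left(-22\right) = 1078$)
$\frac{R}{\frac{1}{Z + l}} = \frac{1078}{\frac{1}{-168 - 23527}} = \frac{1078}{\frac{1}{-23695}} = \frac{1078}{- \frac{1}{23695}} = 1078 \left(-23695\right) = -25543210$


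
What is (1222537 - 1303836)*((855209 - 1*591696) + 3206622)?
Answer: -282118505365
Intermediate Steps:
(1222537 - 1303836)*((855209 - 1*591696) + 3206622) = -81299*((855209 - 591696) + 3206622) = -81299*(263513 + 3206622) = -81299*3470135 = -282118505365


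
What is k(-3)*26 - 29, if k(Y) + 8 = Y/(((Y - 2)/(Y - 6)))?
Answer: -1887/5 ≈ -377.40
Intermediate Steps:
k(Y) = -8 + Y*(-6 + Y)/(-2 + Y) (k(Y) = -8 + Y/(((Y - 2)/(Y - 6))) = -8 + Y/(((-2 + Y)/(-6 + Y))) = -8 + Y*((-6 + Y)/(-2 + Y)) = -8 + Y*(-6 + Y)/(-2 + Y))
k(-3)*26 - 29 = ((16 + (-3)**2 - 14*(-3))/(-2 - 3))*26 - 29 = ((16 + 9 + 42)/(-5))*26 - 29 = -1/5*67*26 - 29 = -67/5*26 - 29 = -1742/5 - 29 = -1887/5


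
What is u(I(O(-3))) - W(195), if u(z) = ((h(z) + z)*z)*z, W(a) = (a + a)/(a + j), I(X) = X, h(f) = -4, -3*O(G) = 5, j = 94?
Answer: -133355/7803 ≈ -17.090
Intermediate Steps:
O(G) = -5/3 (O(G) = -1/3*5 = -5/3)
W(a) = 2*a/(94 + a) (W(a) = (a + a)/(a + 94) = (2*a)/(94 + a) = 2*a/(94 + a))
u(z) = z**2*(-4 + z) (u(z) = ((-4 + z)*z)*z = (z*(-4 + z))*z = z**2*(-4 + z))
u(I(O(-3))) - W(195) = (-5/3)**2*(-4 - 5/3) - 2*195/(94 + 195) = (25/9)*(-17/3) - 2*195/289 = -425/27 - 2*195/289 = -425/27 - 1*390/289 = -425/27 - 390/289 = -133355/7803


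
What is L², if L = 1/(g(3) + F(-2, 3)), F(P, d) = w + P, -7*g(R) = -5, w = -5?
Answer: 49/1936 ≈ 0.025310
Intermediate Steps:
g(R) = 5/7 (g(R) = -⅐*(-5) = 5/7)
F(P, d) = -5 + P
L = -7/44 (L = 1/(5/7 + (-5 - 2)) = 1/(5/7 - 7) = 1/(-44/7) = -7/44 ≈ -0.15909)
L² = (-7/44)² = 49/1936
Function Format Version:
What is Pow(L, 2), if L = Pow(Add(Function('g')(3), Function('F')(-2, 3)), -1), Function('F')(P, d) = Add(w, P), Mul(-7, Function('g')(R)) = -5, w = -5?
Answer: Rational(49, 1936) ≈ 0.025310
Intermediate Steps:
Function('g')(R) = Rational(5, 7) (Function('g')(R) = Mul(Rational(-1, 7), -5) = Rational(5, 7))
Function('F')(P, d) = Add(-5, P)
L = Rational(-7, 44) (L = Pow(Add(Rational(5, 7), Add(-5, -2)), -1) = Pow(Add(Rational(5, 7), -7), -1) = Pow(Rational(-44, 7), -1) = Rational(-7, 44) ≈ -0.15909)
Pow(L, 2) = Pow(Rational(-7, 44), 2) = Rational(49, 1936)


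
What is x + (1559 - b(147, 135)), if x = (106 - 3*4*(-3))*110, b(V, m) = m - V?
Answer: 17191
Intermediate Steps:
x = 15620 (x = (106 - 12*(-3))*110 = (106 + 36)*110 = 142*110 = 15620)
x + (1559 - b(147, 135)) = 15620 + (1559 - (135 - 1*147)) = 15620 + (1559 - (135 - 147)) = 15620 + (1559 - 1*(-12)) = 15620 + (1559 + 12) = 15620 + 1571 = 17191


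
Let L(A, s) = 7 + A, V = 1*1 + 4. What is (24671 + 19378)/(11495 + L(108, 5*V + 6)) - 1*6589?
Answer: -25484747/3870 ≈ -6585.2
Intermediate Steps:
V = 5 (V = 1 + 4 = 5)
(24671 + 19378)/(11495 + L(108, 5*V + 6)) - 1*6589 = (24671 + 19378)/(11495 + (7 + 108)) - 1*6589 = 44049/(11495 + 115) - 6589 = 44049/11610 - 6589 = 44049*(1/11610) - 6589 = 14683/3870 - 6589 = -25484747/3870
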